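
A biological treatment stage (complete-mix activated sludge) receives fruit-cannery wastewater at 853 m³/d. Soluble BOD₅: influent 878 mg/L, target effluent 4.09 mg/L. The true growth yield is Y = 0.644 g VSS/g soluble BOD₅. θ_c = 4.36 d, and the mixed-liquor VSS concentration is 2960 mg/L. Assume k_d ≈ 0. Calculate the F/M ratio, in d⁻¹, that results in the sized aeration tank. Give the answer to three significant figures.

Biomass mass balance (decay neglected): V·X = Y·Q·(S₀ − S)·θ_c, so V = 0.644 × 853 × (878 − 4.09) × 4.36 / 2960 = 707.1 m³.
F/M = applied load / biomass = Q·S₀/(V·X) = 853 × 878 / (707.1 × 2960) = 0.3578 d⁻¹.

F/M ≈ 0.358 d⁻¹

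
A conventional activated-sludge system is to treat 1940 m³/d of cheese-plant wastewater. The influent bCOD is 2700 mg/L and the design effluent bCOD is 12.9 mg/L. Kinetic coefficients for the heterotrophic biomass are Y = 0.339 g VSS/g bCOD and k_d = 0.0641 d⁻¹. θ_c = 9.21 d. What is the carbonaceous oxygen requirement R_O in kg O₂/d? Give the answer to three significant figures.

R_O ≈ 3640 kg O₂/d

Correct the yield for decay: Y_obs = Y/(1 + k_d θ_c) = 0.339 / (1 + 0.0641 × 9.21) = 0.339 / 1.590 = 0.2132.
Mass of bCOD removed per day: Q(S₀ − S) = 1940 × 2687 g/m³ = 5213 kg/d.
Net sludge production P_X = 0.2132 × 5213 = 1111 kg VSS/d.
R_O = Q·ΔS − 1.42 P_X = 5213 − 1578 = 3635 kg O₂/d.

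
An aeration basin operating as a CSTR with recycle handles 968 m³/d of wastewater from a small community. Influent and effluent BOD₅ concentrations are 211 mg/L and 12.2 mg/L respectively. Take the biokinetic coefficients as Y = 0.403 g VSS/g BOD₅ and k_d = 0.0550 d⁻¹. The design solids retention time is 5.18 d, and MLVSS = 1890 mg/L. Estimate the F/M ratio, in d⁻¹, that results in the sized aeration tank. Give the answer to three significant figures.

Rearranging the biomass balance for a CMAS with decay, V = Y·Q·ΔS·θ_c / [X·(1+k_d θ_c)] = 0.403 × 968 × (211 − 12.2) × 5.18 / [1890 × (1 + 0.0550 × 5.18)] = 4.02×10^5 / 2428 = 165.4 m³.
F/M = Q·S₀ / (V·X) = 968 × 211 / (165.4 × 1890) = 0.6533 g BOD₅·(g VSS·d)⁻¹.

F/M ≈ 0.653 d⁻¹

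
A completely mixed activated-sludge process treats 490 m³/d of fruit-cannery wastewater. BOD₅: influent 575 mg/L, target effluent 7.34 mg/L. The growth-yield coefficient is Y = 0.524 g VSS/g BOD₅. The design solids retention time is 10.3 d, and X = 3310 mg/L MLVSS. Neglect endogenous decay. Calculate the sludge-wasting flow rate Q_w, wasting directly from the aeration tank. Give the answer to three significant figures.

V·X = Y·Q·ΔS·θ_c gives V = 0.524 × 490 × (575 − 7.34) × 10.3 / 3310 = 453.5 m³.
For wasting at MLVSS concentration, Q_w = V/θ_c = 453.5/10.3 = 44.03 m³/d.

Q_w ≈ 44.0 m³/d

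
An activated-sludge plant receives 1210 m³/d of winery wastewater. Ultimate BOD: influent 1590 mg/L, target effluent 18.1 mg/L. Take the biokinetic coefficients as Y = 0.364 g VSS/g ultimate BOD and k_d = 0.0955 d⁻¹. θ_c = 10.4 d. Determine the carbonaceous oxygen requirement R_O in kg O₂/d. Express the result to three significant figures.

R_O ≈ 1410 kg O₂/d

The observed yield is Y_obs = Y/(1 + k_d·θ_c) = 0.364 / (1 + 0.0955 × 10.4) = 0.364 / 1.993 = 0.1826 g VSS per g ultimate BOD removed.
ΔS = 1590 − 18.1 = 1572 mg/L, so the substrate removal rate is 1210 × 1572/1000 = 1902 kg ultimate BOD/d.
Net sludge production P_X = 0.1826 × 1902 = 347.3 kg VSS/d.
R_O = Q·ΔS − 1.42 P_X = 1902 − 493.2 = 1409 kg O₂/d.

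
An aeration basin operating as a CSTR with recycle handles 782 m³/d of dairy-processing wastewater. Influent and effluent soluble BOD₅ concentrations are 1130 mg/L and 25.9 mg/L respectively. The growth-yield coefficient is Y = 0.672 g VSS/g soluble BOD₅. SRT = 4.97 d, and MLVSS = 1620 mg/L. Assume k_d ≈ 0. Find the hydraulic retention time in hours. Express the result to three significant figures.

τ ≈ 54.6 h

With k_d = 0 the design equation reduces to V = Y Q (S₀−S) θ_c / X = 0.672 × 782 × (1130 − 25.9) × 4.97 / 1620 = 1780 m³.
Hydraulic retention time τ = V/Q = 1780 / 782 = 2.276 d = 54.63 h.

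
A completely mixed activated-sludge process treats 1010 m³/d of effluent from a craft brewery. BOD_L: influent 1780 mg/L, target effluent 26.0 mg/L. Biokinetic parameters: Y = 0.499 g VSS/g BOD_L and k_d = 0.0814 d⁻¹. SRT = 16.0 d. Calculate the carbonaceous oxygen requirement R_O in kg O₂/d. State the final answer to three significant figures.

R_O ≈ 1230 kg O₂/d

Observed yield with endogenous decay: Y_obs = Y / (1 + k_d·θ_c) = 0.499 / (1 + 0.0814 × 16.0) = 0.499 / 2.302 = 0.2167 g VSS/g BOD_L.
Mass of BOD_L removed per day: Q(S₀ − S) = 1010 × 1754 g/m³ = 1772 kg/d.
Net sludge production P_X = 0.2167 × 1772 = 383.9 kg VSS/d.
R_O = Q·(S₀ − S) − 1.42·P_X = 1772 − 1.42 × 383.9 = 1226 kg O₂/d.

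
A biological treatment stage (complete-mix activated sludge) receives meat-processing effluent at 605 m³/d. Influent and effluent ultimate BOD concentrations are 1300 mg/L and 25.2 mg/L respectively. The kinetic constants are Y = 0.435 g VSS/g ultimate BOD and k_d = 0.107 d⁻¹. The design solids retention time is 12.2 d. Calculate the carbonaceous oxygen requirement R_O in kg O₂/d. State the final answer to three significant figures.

R_O ≈ 565 kg O₂/d

The observed yield is Y_obs = Y/(1 + k_d·θ_c) = 0.435 / (1 + 0.107 × 12.2) = 0.435 / 2.305 = 0.1887 g VSS per g ultimate BOD removed.
Mass of ultimate BOD removed per day: Q(S₀ − S) = 605 × 1275 g/m³ = 771.3 kg/d.
P_X = Y_obs·Q·(S₀ − S) = 0.1887 × 771.3 = 145.5 kg VSS/d.
R_O = Q·(S₀ − S) − 1.42·P_X = 771.3 − 1.42 × 145.5 = 564.6 kg O₂/d.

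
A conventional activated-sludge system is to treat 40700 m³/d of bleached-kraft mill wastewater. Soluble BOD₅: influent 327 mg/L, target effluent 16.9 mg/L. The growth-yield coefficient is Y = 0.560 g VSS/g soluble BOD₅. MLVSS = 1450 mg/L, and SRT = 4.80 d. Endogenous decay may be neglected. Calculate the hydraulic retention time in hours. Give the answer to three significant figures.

τ ≈ 13.8 h

Biomass mass balance (decay neglected): V·X = Y·Q·(S₀ − S)·θ_c, so V = 0.560 × 40700 × (327 − 16.9) × 4.80 / 1450 = 23397 m³.
Hydraulic retention time τ = V/Q = 23397 / 40700 = 0.5749 d = 13.80 h.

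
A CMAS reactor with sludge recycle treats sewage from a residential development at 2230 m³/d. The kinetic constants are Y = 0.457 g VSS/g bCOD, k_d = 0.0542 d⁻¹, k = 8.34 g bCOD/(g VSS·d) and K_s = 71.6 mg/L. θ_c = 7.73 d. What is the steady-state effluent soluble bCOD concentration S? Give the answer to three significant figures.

From the Monod/SRT balance for a CMAS, S = K_s·(1+k_d θ_c)/[θ_c·(Y k − k_d) − 1] = 71.6 × (1 + 0.0542 × 7.73) / [7.73 × (0.457 × 8.34 − 0.0542) − 1] = 101.6 / 28.04 = 3.623 mg/L.

S ≈ 3.62 mg/L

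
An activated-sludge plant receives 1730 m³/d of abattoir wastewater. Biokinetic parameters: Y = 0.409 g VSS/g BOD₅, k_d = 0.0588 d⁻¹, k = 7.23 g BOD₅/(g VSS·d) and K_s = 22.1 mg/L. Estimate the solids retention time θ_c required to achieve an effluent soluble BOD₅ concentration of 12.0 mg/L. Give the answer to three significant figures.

From 1/θ_c = Y·k·S/(K_s + S) − k_d: Y·k·S/(K_s+S) = 0.409 × 7.23 × 12.0 / (22.1 + 12.0) = 1.041 d⁻¹.
θ_c = 1/(μ − k_d) = 1/(1.041 − 0.0588) = 1/0.9818 = 1.019 d.

θ_c ≈ 1.02 d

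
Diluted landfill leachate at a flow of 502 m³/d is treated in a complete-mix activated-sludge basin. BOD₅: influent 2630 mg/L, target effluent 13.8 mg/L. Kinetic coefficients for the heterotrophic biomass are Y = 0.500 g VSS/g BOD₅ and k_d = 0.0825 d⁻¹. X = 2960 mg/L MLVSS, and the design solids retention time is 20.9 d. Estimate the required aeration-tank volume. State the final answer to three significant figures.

From the SRT design equation V = Y Q (S₀−S) θ_c / [X (1 + k_d θ_c)] = 0.500 × 502 × (2630 − 13.8) × 20.9 / [2960 × (1 + 0.0825 × 20.9)] = 1.37×10^7 / 8064 = 1702 m³.

V ≈ 1700 m³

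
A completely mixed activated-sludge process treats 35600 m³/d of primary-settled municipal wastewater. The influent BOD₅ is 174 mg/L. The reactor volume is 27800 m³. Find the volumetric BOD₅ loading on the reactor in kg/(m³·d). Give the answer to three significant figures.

Volumetric loading L_v = Q·S₀ / V = 35600 × 174 g/m³ / 27800 m³ = 222.8 g/(m³·d) = 0.2228 kg BOD₅/(m³·d).

L_v ≈ 0.223 kg BOD₅/(m³·d)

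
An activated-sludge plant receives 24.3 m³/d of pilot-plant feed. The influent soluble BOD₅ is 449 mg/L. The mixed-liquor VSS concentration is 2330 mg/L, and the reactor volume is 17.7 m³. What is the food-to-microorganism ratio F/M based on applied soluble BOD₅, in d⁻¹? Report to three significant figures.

F/M ≈ 0.265 d⁻¹

F/M = Q·S₀ / (V·X) = 24.3 × 449 / (17.70 × 2330) = 0.2646 g soluble BOD₅·(g VSS·d)⁻¹.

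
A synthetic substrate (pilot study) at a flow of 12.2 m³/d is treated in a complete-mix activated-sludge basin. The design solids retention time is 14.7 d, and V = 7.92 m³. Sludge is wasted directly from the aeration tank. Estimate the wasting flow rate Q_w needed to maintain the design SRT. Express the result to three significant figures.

Q_w ≈ 0.539 m³/d

For wasting at MLVSS concentration, Q_w = V/θ_c = 7.920/14.7 = 0.5388 m³/d.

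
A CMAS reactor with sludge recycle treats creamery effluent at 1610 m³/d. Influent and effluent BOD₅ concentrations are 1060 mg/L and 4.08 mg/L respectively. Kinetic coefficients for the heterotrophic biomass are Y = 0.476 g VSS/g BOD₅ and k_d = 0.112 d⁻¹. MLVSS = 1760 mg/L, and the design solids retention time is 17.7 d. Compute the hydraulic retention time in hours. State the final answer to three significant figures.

Steady-state biomass mass balance: V·X·(1 + k_d·θ_c) = Y·Q·(S₀ − S)·θ_c, so V = 0.476 × 1610 × (1060 − 4.08) × 17.7 / [1760 × (1 + 0.112 × 17.7)] = 1.43×10^7 / 5249 = 2729 m³.
τ = V/Q = 2729/1610 = 1.695 d, or 40.68 h.

τ ≈ 40.7 h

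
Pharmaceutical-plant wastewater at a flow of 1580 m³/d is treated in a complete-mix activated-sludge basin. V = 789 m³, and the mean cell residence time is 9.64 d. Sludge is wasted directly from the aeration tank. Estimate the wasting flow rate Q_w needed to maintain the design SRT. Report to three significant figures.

Q_w ≈ 81.8 m³/d

Wasting from the aeration tank: Q_w = V / θ_c = 789.0 / 9.64 = 81.85 m³/d.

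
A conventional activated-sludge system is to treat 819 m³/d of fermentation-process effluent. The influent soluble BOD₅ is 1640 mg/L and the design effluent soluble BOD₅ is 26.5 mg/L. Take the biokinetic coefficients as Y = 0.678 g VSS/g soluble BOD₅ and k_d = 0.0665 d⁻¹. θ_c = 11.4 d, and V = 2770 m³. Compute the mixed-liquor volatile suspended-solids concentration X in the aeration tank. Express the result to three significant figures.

Solving the biomass balance for X: X = Y Q (S₀−S) θ_c / [V (1+k_d θ_c)] = 0.678 × 819 × (1640 − 26.5) × 11.4 / [2770 × (1 + 0.0665 × 11.4)] = 2097 mg/L.

X ≈ 2100 mg/L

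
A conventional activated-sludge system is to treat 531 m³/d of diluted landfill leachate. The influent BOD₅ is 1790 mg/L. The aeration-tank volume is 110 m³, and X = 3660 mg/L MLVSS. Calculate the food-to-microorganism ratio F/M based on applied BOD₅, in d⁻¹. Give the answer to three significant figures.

F/M = Q·S₀ / (V·X) = 531 × 1790 / (110.0 × 3660) = 2.361 g BOD₅·(g VSS·d)⁻¹.

F/M ≈ 2.36 d⁻¹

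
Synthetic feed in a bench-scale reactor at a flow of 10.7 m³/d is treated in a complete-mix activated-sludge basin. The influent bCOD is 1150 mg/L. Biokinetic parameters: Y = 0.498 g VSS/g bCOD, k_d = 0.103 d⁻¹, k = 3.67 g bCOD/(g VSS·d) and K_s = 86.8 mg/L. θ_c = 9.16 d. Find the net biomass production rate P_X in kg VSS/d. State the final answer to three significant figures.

For a completely mixed reactor with recycle the Lawrence–McCarty relation gives S = K_s·(1 + k_d·θ_c) / [θ_c·(Y·k − k_d) − 1] = 86.8 × (1 + 0.103 × 9.16) / [9.16 × (0.498 × 3.67 − 0.103) − 1] = 168.7 / 14.80 = 11.40 mg/L.
Correct the yield for decay: Y_obs = Y/(1 + k_d θ_c) = 0.498 / (1 + 0.103 × 9.16) = 0.498 / 1.943 = 0.2562.
Q·(S₀ − S) = 10.7 × (1150 − 11.4) × 10⁻³ = 12.18 kg/d removed.
P_X = Y_obs · Q(S₀ − S) = 0.2562 × 12.18 = 3.122 kg VSS/d.

P_X ≈ 3.12 kg VSS/d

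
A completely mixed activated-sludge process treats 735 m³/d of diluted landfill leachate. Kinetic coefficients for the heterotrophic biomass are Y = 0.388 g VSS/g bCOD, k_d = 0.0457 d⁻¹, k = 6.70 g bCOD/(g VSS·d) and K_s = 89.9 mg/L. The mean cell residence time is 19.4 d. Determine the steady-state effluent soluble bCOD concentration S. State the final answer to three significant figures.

For a completely mixed reactor with recycle the Lawrence–McCarty relation gives S = K_s·(1 + k_d·θ_c) / [θ_c·(Y·k − k_d) − 1] = 89.9 × (1 + 0.0457 × 19.4) / [19.4 × (0.388 × 6.70 − 0.0457) − 1] = 169.6 / 48.55 = 3.494 mg/L.

S ≈ 3.49 mg/L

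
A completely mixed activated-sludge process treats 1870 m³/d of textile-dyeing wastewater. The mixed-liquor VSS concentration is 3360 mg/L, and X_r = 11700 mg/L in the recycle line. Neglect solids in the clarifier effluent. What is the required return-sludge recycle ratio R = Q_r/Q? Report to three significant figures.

R ≈ 0.403

Solids balance on the clarifier gives (1+R)X = R·X_r, so R = X/(X_r − X) = 3360 / (11700 − 3360) = 0.4029.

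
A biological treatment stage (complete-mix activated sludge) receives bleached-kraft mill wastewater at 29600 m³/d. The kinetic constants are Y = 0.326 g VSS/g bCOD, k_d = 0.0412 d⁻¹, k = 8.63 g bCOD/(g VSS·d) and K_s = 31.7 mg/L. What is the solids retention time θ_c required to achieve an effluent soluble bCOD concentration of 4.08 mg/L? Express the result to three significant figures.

From 1/θ_c = Y·k·S/(K_s + S) − k_d: Y·k·S/(K_s+S) = 0.326 × 8.63 × 4.08 / (31.7 + 4.08) = 0.3208 d⁻¹.
1/θ_c = 0.3208 − 0.0412 = 0.2796 d⁻¹, so θ_c = 3.576 d.

θ_c ≈ 3.58 d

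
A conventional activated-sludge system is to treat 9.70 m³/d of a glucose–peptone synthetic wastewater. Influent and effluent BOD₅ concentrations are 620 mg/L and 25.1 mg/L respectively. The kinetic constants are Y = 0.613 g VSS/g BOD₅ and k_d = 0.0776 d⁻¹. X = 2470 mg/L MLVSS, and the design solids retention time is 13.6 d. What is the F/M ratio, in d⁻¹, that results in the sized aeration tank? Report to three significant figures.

From the SRT design equation V = Y Q (S₀−S) θ_c / [X (1 + k_d θ_c)] = 0.613 × 9.70 × (620 − 25.1) × 13.6 / [2470 × (1 + 0.0776 × 13.6)] = 4.81×10^4 / 5077 = 9.476 m³.
F/M = applied load / biomass = Q·S₀/(V·X) = 9.70 × 620 / (9.476 × 2470) = 0.2569 d⁻¹.

F/M ≈ 0.257 d⁻¹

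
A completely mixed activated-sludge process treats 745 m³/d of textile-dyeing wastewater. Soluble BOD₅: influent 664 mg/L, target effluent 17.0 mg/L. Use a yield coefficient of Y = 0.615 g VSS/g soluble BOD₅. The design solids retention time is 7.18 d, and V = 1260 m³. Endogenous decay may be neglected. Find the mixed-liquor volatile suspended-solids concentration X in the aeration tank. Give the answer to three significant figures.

X ≈ 1690 mg/L

Without decay, X = Y Q (S₀−S) θ_c / V = 0.615 × 745 × (664 − 17.0) × 7.18 / 1260 = 1689 mg/L.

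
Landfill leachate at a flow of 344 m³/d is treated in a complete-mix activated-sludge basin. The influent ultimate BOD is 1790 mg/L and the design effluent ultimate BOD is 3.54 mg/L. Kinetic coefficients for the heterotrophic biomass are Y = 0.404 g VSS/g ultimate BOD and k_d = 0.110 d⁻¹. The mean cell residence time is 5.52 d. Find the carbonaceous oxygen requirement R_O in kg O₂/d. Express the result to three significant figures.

Y_obs = Y / (1 + k_d θ_c) = 0.404 / (1 + 0.110 × 5.52) = 0.404 / 1.607 = 0.2514.
Q·(S₀ − S) = 344 × (1790 − 3.54) × 10⁻³ = 614.5 kg/d removed.
P_X = Y_obs·Q·(S₀ − S) = 0.2514 × 614.5 = 154.5 kg VSS/d.
Carbonaceous O₂ demand = substrate oxidised − cell-mass equivalent = 614.5 − 1.42 × 154.5 = 395.2 kg O₂/d.

R_O ≈ 395 kg O₂/d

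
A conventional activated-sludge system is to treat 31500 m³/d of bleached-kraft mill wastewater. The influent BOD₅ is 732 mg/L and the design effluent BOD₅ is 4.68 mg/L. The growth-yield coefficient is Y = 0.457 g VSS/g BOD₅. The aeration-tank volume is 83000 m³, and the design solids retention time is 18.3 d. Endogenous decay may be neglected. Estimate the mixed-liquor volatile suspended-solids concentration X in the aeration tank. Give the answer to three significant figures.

From V·X = Y·Q·(S₀ − S)·θ_c (decay neglected): X = 0.457 × 31500 × (732 − 4.68) × 18.3 / 83000 = 2308 mg/L.

X ≈ 2310 mg/L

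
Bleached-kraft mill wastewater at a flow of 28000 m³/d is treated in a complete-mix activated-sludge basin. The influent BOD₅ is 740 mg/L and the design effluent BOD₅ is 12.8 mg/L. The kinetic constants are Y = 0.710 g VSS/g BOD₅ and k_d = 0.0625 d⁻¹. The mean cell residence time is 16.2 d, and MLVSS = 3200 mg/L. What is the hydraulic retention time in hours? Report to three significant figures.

τ ≈ 31.2 h

Steady-state biomass mass balance: V·X·(1 + k_d·θ_c) = Y·Q·(S₀ − S)·θ_c, so V = 0.710 × 28000 × (740 − 12.8) × 16.2 / [3200 × (1 + 0.0625 × 16.2)] = 2.34×10^8 / 6440 = 36366 m³.
τ = V/Q = 36366/28000 = 1.299 d, or 31.17 h.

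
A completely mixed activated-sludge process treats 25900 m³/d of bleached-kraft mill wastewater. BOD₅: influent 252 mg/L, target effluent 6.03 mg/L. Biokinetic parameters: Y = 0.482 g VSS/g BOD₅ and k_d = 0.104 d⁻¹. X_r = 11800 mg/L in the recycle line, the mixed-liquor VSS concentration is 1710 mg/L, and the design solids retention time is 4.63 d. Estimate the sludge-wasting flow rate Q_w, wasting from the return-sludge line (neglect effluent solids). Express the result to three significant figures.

Q_w ≈ 176 m³/d

From the SRT design equation V = Y Q (S₀−S) θ_c / [X (1 + k_d θ_c)] = 0.482 × 25900 × (252 − 6.03) × 4.63 / [1710 × (1 + 0.104 × 4.63)] = 1.42×10^7 / 2533 = 5612 m³.
θ_c = V·X/(Q_w·X_r) when wasting from the recycle, so Q_w = V·X/(θ_c·X_r) = 5612 × 1710 / (4.63 × 11800) = 175.6 m³/d.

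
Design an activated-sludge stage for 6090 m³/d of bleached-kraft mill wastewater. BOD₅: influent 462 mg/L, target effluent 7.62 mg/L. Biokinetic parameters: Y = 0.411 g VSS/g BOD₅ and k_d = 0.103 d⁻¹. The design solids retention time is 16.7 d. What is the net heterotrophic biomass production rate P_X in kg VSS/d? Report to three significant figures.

Correct the yield for decay: Y_obs = Y/(1 + k_d θ_c) = 0.411 / (1 + 0.103 × 16.7) = 0.411 / 2.720 = 0.1511.
ΔS = 462 − 7.62 = 454.4 mg/L, so the substrate removal rate is 6090 × 454.4/1000 = 2767 kg BOD₅/d.
So the net sludge growth is P_X = 0.1511 × 2767 = 418.1 kg VSS/d.

P_X ≈ 418 kg VSS/d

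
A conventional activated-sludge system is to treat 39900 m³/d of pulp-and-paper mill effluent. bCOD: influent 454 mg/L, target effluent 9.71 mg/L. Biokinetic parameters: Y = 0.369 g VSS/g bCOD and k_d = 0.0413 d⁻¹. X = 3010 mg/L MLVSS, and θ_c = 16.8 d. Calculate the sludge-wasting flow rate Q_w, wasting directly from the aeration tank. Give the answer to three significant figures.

From the SRT design equation V = Y Q (S₀−S) θ_c / [X (1 + k_d θ_c)] = 0.369 × 39900 × (454 − 9.71) × 16.8 / [3010 × (1 + 0.0413 × 16.8)] = 1.1×10^8 / 5098 = 21554 m³.
For wasting at MLVSS concentration, Q_w = V/θ_c = 21554/16.8 = 1283 m³/d.

Q_w ≈ 1280 m³/d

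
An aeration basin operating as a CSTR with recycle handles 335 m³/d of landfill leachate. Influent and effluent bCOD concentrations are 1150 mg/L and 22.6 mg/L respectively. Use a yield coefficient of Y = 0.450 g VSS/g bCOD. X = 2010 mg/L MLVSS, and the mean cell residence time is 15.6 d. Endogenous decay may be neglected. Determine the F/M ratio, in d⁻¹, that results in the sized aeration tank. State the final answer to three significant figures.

With k_d = 0 the design equation reduces to V = Y Q (S₀−S) θ_c / X = 0.450 × 335 × (1150 − 22.6) × 15.6 / 2010 = 1319 m³.
F/M = applied load / biomass = Q·S₀/(V·X) = 335 × 1150 / (1319 × 2010) = 0.1453 d⁻¹.

F/M ≈ 0.145 d⁻¹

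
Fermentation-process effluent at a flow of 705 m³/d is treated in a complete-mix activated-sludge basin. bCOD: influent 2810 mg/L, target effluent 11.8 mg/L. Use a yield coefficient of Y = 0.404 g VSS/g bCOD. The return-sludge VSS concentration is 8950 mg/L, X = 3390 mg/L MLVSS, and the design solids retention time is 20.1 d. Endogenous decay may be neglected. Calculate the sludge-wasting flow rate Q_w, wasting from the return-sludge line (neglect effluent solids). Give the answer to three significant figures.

Q_w ≈ 89.0 m³/d

With k_d = 0 the design equation reduces to V = Y Q (S₀−S) θ_c / X = 0.404 × 705 × (2810 − 11.8) × 20.1 / 3390 = 4725 m³.
θ_c = V·X/(Q_w·X_r) when wasting from the recycle, so Q_w = V·X/(θ_c·X_r) = 4725 × 3390 / (20.1 × 8950) = 89.05 m³/d.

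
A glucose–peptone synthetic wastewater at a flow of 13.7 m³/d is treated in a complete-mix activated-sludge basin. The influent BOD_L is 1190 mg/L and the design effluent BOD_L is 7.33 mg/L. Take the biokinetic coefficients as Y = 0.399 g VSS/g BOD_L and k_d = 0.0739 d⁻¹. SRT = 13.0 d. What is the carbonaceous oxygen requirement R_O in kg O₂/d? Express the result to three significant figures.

Observed yield with endogenous decay: Y_obs = Y / (1 + k_d·θ_c) = 0.399 / (1 + 0.0739 × 13.0) = 0.399 / 1.961 = 0.2035 g VSS/g BOD_L.
ΔS = 1190 − 7.33 = 1183 mg/L, so the substrate removal rate is 13.7 × 1183/1000 = 16.20 kg BOD_L/d.
Biomass synthesised: P_X = Y_obs × 16.20 = 3.297 kg VSS/d.
R_O = Q·ΔS − 1.42 P_X = 16.20 − 4.682 = 11.52 kg O₂/d.

R_O ≈ 11.5 kg O₂/d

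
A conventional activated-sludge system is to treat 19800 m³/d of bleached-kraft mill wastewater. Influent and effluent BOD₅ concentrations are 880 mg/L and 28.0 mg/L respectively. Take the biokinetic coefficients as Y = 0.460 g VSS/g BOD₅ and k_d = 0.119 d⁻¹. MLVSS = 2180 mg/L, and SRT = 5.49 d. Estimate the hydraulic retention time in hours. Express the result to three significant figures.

From the SRT design equation V = Y Q (S₀−S) θ_c / [X (1 + k_d θ_c)] = 0.460 × 19800 × (880 − 28.0) × 5.49 / [2180 × (1 + 0.119 × 5.49)] = 4.26×10^7 / 3604 = 11820 m³.
HRT = V/Q = 11820 m³ / 19800 m³·d⁻¹ = 0.5970 d × 24 = 14.33 h.

τ ≈ 14.3 h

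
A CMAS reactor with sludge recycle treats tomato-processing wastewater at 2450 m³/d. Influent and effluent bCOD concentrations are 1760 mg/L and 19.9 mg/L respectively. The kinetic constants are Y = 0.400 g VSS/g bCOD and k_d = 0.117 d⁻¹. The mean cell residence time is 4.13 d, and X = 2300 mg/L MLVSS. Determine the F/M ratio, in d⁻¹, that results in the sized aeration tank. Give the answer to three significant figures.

F/M ≈ 0.908 d⁻¹

Steady-state biomass mass balance: V·X·(1 + k_d·θ_c) = Y·Q·(S₀ − S)·θ_c, so V = 0.400 × 2450 × (1760 − 19.9) × 4.13 / [2300 × (1 + 0.117 × 4.13)] = 7.04×10^6 / 3411 = 2065 m³.
F/M = Q·S₀ / (V·X) = 2450 × 1760 / (2065 × 2300) = 0.9081 g bCOD·(g VSS·d)⁻¹.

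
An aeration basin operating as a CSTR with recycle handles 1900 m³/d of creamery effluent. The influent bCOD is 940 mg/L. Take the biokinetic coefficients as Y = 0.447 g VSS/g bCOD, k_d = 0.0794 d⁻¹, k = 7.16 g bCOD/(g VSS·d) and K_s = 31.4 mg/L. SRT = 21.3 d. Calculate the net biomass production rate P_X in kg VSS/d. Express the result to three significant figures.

For a completely mixed reactor with recycle the Lawrence–McCarty relation gives S = K_s·(1 + k_d·θ_c) / [θ_c·(Y·k − k_d) − 1] = 31.4 × (1 + 0.0794 × 21.3) / [21.3 × (0.447 × 7.16 − 0.0794) − 1] = 84.50 / 65.48 = 1.291 mg/L.
Correct the yield for decay: Y_obs = Y/(1 + k_d θ_c) = 0.447 / (1 + 0.0794 × 21.3) = 0.447 / 2.691 = 0.1661.
Q·(S₀ − S) = 1900 × (940 − 1.29) × 10⁻³ = 1784 kg/d removed.
P_X = Y_obs · Q(S₀ − S) = 0.1661 × 1784 = 296.2 kg VSS/d.

P_X ≈ 296 kg VSS/d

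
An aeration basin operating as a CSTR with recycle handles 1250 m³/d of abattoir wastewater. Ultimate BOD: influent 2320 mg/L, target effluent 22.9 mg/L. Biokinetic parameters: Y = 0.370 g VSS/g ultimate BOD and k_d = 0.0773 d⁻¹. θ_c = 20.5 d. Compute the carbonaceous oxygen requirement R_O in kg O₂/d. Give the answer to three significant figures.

Correct the yield for decay: Y_obs = Y/(1 + k_d θ_c) = 0.370 / (1 + 0.0773 × 20.5) = 0.370 / 2.585 = 0.1432.
Mass of ultimate BOD removed per day: Q(S₀ − S) = 1250 × 2297 g/m³ = 2871 kg/d.
Biomass synthesised: P_X = Y_obs × 2871 = 411.0 kg VSS/d.
R_O = Q·ΔS − 1.42 P_X = 2871 − 583.7 = 2288 kg O₂/d.

R_O ≈ 2290 kg O₂/d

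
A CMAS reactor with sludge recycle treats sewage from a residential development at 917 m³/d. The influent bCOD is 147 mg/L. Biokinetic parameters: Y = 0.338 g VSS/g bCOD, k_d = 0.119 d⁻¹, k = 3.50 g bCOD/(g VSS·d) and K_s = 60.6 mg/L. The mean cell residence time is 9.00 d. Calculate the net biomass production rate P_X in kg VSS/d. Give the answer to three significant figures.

P_X ≈ 19.8 kg VSS/d

From the Monod/SRT balance for a CMAS, S = K_s·(1+k_d θ_c)/[θ_c·(Y k − k_d) − 1] = 60.6 × (1 + 0.119 × 9.00) / [9.00 × (0.338 × 3.50 − 0.119) − 1] = 125.5 / 8.576 = 14.63 mg/L.
Y_obs = Y / (1 + k_d θ_c) = 0.338 / (1 + 0.119 × 9.00) = 0.338 / 2.071 = 0.1632.
ΔS = 147 − 14.6 = 132.4 mg/L, so the substrate removal rate is 917 × 132.4/1000 = 121.4 kg bCOD/d.
So the net sludge growth is P_X = 0.1632 × 121.4 = 19.81 kg VSS/d.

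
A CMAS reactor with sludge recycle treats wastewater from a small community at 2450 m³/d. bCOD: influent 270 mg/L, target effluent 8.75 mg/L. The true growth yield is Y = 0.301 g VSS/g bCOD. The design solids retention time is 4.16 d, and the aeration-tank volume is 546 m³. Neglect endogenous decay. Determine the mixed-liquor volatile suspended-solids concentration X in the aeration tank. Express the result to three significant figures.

From V·X = Y·Q·(S₀ − S)·θ_c (decay neglected): X = 0.301 × 2450 × (270 − 8.75) × 4.16 / 546 = 1468 mg/L.

X ≈ 1470 mg/L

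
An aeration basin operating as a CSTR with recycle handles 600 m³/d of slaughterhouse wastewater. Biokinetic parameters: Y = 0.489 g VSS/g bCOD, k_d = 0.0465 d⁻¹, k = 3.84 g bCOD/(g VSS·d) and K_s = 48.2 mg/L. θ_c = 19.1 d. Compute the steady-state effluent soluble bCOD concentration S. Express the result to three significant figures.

For a completely mixed reactor with recycle the Lawrence–McCarty relation gives S = K_s·(1 + k_d·θ_c) / [θ_c·(Y·k − k_d) − 1] = 48.2 × (1 + 0.0465 × 19.1) / [19.1 × (0.489 × 3.84 − 0.0465) − 1] = 91.01 / 33.98 = 2.679 mg/L.

S ≈ 2.68 mg/L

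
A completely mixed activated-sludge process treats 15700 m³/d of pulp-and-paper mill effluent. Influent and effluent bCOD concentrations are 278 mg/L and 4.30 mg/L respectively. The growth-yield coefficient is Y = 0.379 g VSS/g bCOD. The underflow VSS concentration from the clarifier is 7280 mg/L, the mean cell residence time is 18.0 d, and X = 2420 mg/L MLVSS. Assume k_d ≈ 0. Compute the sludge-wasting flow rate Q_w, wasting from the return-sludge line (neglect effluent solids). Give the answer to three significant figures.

Q_w ≈ 224 m³/d

V·X = Y·Q·ΔS·θ_c gives V = 0.379 × 15700 × (278 − 4.30) × 18.0 / 2420 = 12114 m³.
θ_c = V·X/(Q_w·X_r) when wasting from the recycle, so Q_w = V·X/(θ_c·X_r) = 12114 × 2420 / (18.0 × 7280) = 223.7 m³/d.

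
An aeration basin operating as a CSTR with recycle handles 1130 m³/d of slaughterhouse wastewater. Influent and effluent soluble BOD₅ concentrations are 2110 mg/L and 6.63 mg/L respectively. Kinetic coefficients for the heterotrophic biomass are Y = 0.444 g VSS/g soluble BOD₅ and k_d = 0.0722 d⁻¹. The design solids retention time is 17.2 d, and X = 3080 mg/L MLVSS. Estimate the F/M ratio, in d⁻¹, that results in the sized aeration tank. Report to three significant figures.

From the SRT design equation V = Y Q (S₀−S) θ_c / [X (1 + k_d θ_c)] = 0.444 × 1130 × (2110 − 6.63) × 17.2 / [3080 × (1 + 0.0722 × 17.2)] = 1.82×10^7 / 6905 = 2629 m³.
Food-to-microorganism ratio F/M = Q S₀ / (V X) = 1130 × 2110 / (2629 × 3080) = 0.2945 d⁻¹.

F/M ≈ 0.294 d⁻¹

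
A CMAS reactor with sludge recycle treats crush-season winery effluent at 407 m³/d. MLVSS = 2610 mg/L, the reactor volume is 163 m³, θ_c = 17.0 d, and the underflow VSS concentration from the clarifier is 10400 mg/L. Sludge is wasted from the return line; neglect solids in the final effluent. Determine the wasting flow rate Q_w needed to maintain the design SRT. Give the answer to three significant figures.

Q_w ≈ 2.41 m³/d

Q_w = (V·X)/(θ_c X_r) = 163.0 × 2610 / (17.0 × 10400) = 2.406 m³/d.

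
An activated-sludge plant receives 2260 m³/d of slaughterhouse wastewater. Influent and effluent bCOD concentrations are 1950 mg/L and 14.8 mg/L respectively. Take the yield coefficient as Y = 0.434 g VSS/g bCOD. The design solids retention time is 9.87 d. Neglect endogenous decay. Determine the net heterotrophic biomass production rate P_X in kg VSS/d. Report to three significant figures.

P_X ≈ 1900 kg VSS/d

With endogenous decay neglected, the observed yield equals the true yield: Y_obs = Y = 0.434 g VSS/g bCOD.
Mass of bCOD removed per day: Q(S₀ − S) = 2260 × 1935 g/m³ = 4374 kg/d.
Biomass produced: P_X = Y_obs·Q·ΔS = 0.4340 × 4374 ≈ 1898 kg VSS/d.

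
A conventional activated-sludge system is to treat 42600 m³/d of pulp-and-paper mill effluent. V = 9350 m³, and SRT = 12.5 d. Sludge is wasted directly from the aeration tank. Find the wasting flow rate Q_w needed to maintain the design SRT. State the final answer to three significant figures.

Q_w ≈ 748 m³/d

With mixed-liquor wasting, θ_c = V/Q_w, so Q_w = V/θ_c = 9350/12.5 = 748.0 m³/d.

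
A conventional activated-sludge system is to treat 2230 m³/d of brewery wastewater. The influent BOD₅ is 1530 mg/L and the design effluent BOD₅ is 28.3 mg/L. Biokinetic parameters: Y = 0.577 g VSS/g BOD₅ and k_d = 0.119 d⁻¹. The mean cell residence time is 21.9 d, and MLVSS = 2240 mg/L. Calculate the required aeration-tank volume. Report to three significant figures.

V ≈ 5240 m³

From the SRT design equation V = Y Q (S₀−S) θ_c / [X (1 + k_d θ_c)] = 0.577 × 2230 × (1530 − 28.3) × 21.9 / [2240 × (1 + 0.119 × 21.9)] = 4.23×10^7 / 8078 = 5239 m³.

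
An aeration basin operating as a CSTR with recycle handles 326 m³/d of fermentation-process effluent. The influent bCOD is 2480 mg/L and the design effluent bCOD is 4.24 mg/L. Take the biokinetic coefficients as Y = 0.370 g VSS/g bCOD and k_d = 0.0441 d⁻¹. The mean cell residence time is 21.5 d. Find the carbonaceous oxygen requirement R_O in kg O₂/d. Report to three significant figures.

R_O ≈ 589 kg O₂/d

Y_obs = Y / (1 + k_d θ_c) = 0.370 / (1 + 0.0441 × 21.5) = 0.370 / 1.948 = 0.1899.
Substrate removed = Q·(S₀ − S) = 326 m³/d × (2480 − 4.24) g/m³ = 8.07×10^5 g/d = 807.1 kg/d.
Biomass synthesised: P_X = Y_obs × 807.1 = 153.3 kg VSS/d.
R_O = Q·(S₀ − S) − 1.42·P_X = 807.1 − 1.42 × 153.3 = 589.4 kg O₂/d.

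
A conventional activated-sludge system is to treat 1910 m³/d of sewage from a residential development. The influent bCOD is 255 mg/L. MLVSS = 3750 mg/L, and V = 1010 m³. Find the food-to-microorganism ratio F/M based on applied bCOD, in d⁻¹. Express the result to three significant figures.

F/M ≈ 0.129 d⁻¹

F/M = applied load / biomass = Q·S₀/(V·X) = 1910 × 255 / (1010 × 3750) = 0.1286 d⁻¹.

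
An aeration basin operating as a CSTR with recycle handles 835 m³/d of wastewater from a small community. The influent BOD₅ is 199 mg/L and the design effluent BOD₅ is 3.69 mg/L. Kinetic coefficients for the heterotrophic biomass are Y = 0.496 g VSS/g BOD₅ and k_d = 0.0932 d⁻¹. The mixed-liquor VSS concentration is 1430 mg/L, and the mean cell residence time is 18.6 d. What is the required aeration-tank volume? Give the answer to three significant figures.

V ≈ 385 m³

From the SRT design equation V = Y Q (S₀−S) θ_c / [X (1 + k_d θ_c)] = 0.496 × 835 × (199 − 3.69) × 18.6 / [1430 × (1 + 0.0932 × 18.6)] = 1.5×10^6 / 3909 = 384.9 m³.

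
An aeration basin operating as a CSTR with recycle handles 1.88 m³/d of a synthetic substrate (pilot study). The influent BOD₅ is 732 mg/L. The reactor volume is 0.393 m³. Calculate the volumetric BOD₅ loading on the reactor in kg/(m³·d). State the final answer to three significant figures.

L_v ≈ 3.50 kg BOD₅/(m³·d)

Applied BOD₅ load per unit volume = Q·S₀/V = (1.88 × 732/1000)/0.3930 = 3.502 kg BOD₅·m⁻³·d⁻¹.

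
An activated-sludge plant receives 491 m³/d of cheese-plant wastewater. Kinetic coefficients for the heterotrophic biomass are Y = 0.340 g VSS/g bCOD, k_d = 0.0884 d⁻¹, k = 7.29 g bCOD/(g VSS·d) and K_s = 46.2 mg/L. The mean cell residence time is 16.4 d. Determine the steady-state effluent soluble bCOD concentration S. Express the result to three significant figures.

From the Monod/SRT balance for a CMAS, S = K_s·(1+k_d θ_c)/[θ_c·(Y k − k_d) − 1] = 46.2 × (1 + 0.0884 × 16.4) / [16.4 × (0.340 × 7.29 − 0.0884) − 1] = 113.2 / 38.20 = 2.963 mg/L.

S ≈ 2.96 mg/L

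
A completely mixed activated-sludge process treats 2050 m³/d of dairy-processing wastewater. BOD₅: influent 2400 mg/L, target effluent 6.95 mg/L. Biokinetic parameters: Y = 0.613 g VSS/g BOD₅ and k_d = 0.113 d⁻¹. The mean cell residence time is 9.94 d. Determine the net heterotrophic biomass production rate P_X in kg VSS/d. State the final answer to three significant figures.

Correct the yield for decay: Y_obs = Y/(1 + k_d θ_c) = 0.613 / (1 + 0.113 × 9.94) = 0.613 / 2.123 = 0.2887.
Mass of BOD₅ removed per day: Q(S₀ − S) = 2050 × 2393 g/m³ = 4906 kg/d.
Biomass produced: P_X = Y_obs·Q·ΔS = 0.2887 × 4906 ≈ 1416 kg VSS/d.

P_X ≈ 1420 kg VSS/d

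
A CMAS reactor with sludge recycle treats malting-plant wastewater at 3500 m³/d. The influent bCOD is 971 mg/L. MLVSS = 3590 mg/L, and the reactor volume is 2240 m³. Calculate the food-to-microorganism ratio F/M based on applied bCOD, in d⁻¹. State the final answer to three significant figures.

F/M ≈ 0.423 d⁻¹

F/M = applied load / biomass = Q·S₀/(V·X) = 3500 × 971 / (2240 × 3590) = 0.4226 d⁻¹.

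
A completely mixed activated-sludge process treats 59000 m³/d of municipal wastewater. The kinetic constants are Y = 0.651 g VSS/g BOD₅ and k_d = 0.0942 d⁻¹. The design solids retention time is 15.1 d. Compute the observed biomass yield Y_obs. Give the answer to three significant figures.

Y_obs ≈ 0.269 g VSS/g BOD₅

Correct the yield for decay: Y_obs = Y/(1 + k_d θ_c) = 0.651 / (1 + 0.0942 × 15.1) = 0.651 / 2.422 = 0.2687.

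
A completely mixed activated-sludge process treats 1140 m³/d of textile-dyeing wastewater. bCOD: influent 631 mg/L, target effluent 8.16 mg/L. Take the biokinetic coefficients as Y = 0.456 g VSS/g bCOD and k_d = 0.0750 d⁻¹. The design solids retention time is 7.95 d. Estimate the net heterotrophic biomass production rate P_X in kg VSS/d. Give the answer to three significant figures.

Y_obs = Y / (1 + k_d θ_c) = 0.456 / (1 + 0.0750 × 7.95) = 0.456 / 1.596 = 0.2857.
Mass of bCOD removed per day: Q(S₀ − S) = 1140 × 622.8 g/m³ = 710.0 kg/d.
P_X = Y_obs · Q(S₀ − S) = 0.2857 × 710.0 = 202.8 kg VSS/d.

P_X ≈ 203 kg VSS/d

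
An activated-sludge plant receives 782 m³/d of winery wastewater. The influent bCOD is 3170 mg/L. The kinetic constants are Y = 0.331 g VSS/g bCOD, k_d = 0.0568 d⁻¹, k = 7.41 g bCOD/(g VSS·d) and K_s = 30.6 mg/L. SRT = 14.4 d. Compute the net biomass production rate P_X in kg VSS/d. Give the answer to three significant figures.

P_X ≈ 451 kg VSS/d

For a completely mixed reactor with recycle the Lawrence–McCarty relation gives S = K_s·(1 + k_d·θ_c) / [θ_c·(Y·k − k_d) − 1] = 30.6 × (1 + 0.0568 × 14.4) / [14.4 × (0.331 × 7.41 − 0.0568) − 1] = 55.63 / 33.50 = 1.660 mg/L.
Observed yield with endogenous decay: Y_obs = Y / (1 + k_d·θ_c) = 0.331 / (1 + 0.0568 × 14.4) = 0.331 / 1.818 = 0.1821 g VSS/g bCOD.
Q·(S₀ − S) = 782 × (3170 − 1.66) × 10⁻³ = 2478 kg/d removed.
Biomass produced: P_X = Y_obs·Q·ΔS = 0.1821 × 2478 ≈ 451.1 kg VSS/d.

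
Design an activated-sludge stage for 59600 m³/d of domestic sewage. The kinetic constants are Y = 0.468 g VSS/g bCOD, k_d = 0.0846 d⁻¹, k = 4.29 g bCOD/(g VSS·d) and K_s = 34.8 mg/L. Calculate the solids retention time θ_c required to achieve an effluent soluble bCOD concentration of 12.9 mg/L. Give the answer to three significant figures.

θ_c ≈ 2.18 d

Specific growth rate at S = 12.9 mg/L: μ = YkS/(K_s+S) = 0.468·4.29·12.9/(34.8+12.9) = 0.5430 d⁻¹.
1/θ_c = 0.5430 − 0.0846 = 0.4584 d⁻¹, so θ_c = 2.182 d.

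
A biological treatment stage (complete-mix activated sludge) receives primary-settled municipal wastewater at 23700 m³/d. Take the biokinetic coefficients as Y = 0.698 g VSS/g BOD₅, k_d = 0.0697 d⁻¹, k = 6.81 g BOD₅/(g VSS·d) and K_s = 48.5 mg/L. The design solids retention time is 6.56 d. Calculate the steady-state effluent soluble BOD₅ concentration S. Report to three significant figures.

S ≈ 2.38 mg/L

Effluent substrate depends only on kinetics and SRT: S = K_s(1 + k_d θ_c) / [θ_c(Yk − k_d) − 1] = 48.5 × (1 + 0.0697 × 6.56) / [6.56 × (0.698 × 6.81 − 0.0697) − 1] = 70.68 / 29.72 = 2.378 mg/L.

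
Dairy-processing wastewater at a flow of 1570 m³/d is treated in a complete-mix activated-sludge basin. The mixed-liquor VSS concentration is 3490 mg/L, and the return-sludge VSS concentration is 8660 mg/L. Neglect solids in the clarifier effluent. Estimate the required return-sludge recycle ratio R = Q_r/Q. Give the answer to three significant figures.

Solids balance on the clarifier gives (1+R)X = R·X_r, so R = X/(X_r − X) = 3490 / (8660 − 3490) = 0.6750.

R ≈ 0.675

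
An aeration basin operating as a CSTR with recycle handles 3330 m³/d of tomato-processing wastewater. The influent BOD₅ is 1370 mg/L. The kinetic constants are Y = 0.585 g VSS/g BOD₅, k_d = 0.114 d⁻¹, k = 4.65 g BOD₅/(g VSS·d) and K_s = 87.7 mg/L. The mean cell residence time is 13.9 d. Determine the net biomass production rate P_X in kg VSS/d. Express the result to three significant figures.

For a completely mixed reactor with recycle the Lawrence–McCarty relation gives S = K_s·(1 + k_d·θ_c) / [θ_c·(Y·k − k_d) − 1] = 87.7 × (1 + 0.114 × 13.9) / [13.9 × (0.585 × 4.65 − 0.114) − 1] = 226.7 / 35.23 = 6.435 mg/L.
Observed yield with endogenous decay: Y_obs = Y / (1 + k_d·θ_c) = 0.585 / (1 + 0.114 × 13.9) = 0.585 / 2.585 = 0.2263 g VSS/g BOD₅.
ΔS = 1370 − 6.43 = 1364 mg/L, so the substrate removal rate is 3330 × 1364/1000 = 4541 kg BOD₅/d.
So the net sludge growth is P_X = 0.2263 × 4541 = 1028 kg VSS/d.

P_X ≈ 1030 kg VSS/d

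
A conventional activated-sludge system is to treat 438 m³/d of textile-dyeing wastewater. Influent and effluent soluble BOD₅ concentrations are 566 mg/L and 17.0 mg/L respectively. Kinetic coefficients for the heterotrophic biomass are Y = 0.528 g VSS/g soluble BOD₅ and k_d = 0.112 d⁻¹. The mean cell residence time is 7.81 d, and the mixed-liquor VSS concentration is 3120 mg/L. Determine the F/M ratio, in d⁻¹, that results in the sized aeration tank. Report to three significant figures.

From the SRT design equation V = Y Q (S₀−S) θ_c / [X (1 + k_d θ_c)] = 0.528 × 438 × (566 − 17.0) × 7.81 / [3120 × (1 + 0.112 × 7.81)] = 9.92×10^5 / 5849 = 169.5 m³.
Food-to-microorganism ratio F/M = Q S₀ / (V X) = 438 × 566 / (169.5 × 3120) = 0.4687 d⁻¹.

F/M ≈ 0.469 d⁻¹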